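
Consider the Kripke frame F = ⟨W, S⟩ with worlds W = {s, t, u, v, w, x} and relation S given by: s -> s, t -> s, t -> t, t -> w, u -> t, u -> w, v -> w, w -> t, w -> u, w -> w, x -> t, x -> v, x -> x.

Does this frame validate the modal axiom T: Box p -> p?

No

Axiom T corresponds to the accessibility relation being reflexive.
Reflexive: no — u is not related to itself.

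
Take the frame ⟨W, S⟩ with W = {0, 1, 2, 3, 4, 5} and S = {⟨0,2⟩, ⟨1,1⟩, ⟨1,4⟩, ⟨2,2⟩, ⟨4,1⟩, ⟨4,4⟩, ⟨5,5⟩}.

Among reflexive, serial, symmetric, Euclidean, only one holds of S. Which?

Euclidean

Reflexive: no — 0 is not related to itself.
Serial: no — 3 has no S-successor.
Symmetric: no — 0 S 2 but not 2 S 0.
Euclidean: yes — any two successors of a common world are S-related.
Only Euclidean holds.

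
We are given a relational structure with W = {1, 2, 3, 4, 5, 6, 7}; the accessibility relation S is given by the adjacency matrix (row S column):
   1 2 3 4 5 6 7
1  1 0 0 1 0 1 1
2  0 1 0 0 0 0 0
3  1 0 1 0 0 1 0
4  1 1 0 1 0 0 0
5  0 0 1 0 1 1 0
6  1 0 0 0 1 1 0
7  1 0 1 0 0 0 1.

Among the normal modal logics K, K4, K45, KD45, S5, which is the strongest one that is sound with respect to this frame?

Transitive (axiom 4): no — 1 S 4 and 4 S 2, but not 1 S 2.
Euclidean (axiom 5): no — 1 S 4 and 1 S 6, but not 4 S 6.
Serial (axiom D): yes — every world has a successor (e.g. 1 S 1).
Reflexive (axiom T): yes — every world is S-related to itself.
So F validates K; K4 would additionally require S to be transitive. The strongest is K.

K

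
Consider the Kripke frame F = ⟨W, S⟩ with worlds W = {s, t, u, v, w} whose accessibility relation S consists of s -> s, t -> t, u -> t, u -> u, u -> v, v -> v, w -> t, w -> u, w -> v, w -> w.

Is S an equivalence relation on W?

No

Reflexive: yes — every world is S-related to itself.
Symmetric: no — u S t but not t S u.
Transitive: yes — every two-step S-path is closed by a direct edge.
So S is not an equivalence relation.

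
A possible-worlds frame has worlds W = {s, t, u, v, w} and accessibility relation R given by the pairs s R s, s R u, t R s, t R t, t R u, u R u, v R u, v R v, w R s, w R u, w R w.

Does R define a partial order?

Yes

Reflexive: yes — every world is R-related to itself.
Transitive: yes — every two-step R-path is closed by a direct edge.
Antisymmetric: yes — no distinct pair is related both ways.
So R is a partial order.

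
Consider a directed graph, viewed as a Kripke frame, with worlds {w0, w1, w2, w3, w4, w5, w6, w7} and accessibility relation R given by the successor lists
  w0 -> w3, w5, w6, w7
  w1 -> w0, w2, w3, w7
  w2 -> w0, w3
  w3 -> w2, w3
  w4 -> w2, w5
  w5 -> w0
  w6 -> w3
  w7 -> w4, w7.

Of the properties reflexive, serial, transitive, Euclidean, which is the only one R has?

Reflexive: no — w0 is not related to itself.
Serial: yes — every world has a successor (e.g. w0 R w3).
Transitive: no — w0 R w3 and w3 R w2, but not w0 R w2.
Euclidean: no — w0 R w3 and w0 R w5, but not w3 R w5.
Only serial holds.

serial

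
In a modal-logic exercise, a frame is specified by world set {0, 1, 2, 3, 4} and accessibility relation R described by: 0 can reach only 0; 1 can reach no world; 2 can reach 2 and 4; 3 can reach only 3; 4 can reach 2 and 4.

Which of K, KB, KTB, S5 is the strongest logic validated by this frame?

KB

Symmetric (axiom B): yes — every pair in R has its reverse in R.
Reflexive (axiom T): no — 1 is not related to itself.
Euclidean (axiom 5): yes — any two successors of a common world are R-related.
So F validates K, KB; KTB would additionally require R to be reflexive. The strongest is KB.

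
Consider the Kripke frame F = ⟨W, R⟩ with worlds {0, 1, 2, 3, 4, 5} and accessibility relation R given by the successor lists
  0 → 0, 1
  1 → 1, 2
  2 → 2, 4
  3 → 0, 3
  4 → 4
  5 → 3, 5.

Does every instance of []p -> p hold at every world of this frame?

The schema T characterises exactly the reflexive frames.
Reflexive: yes — every world is R-related to itself.

Yes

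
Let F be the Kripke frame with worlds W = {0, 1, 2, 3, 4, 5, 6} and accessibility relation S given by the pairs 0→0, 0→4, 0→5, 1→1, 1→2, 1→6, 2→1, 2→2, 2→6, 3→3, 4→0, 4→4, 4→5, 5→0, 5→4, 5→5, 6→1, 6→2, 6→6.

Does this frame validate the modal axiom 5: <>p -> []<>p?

By correspondence theory, 5 is valid on a frame iff S is Euclidean.
Euclidean: yes — any two successors of a common world are S-related.

Yes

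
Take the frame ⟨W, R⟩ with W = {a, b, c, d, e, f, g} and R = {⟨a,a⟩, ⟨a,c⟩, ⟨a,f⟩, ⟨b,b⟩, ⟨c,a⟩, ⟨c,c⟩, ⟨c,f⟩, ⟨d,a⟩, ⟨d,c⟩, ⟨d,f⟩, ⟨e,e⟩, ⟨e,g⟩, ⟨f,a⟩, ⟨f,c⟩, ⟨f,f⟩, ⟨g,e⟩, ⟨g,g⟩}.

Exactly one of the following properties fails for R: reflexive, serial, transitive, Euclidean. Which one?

reflexive

Reflexive: no — d is not related to itself.
Serial: yes — every world has a successor (e.g. a R a).
Transitive: yes — every two-step R-path is closed by a direct edge.
Euclidean: yes — any two successors of a common world are R-related.
Only reflexive fails.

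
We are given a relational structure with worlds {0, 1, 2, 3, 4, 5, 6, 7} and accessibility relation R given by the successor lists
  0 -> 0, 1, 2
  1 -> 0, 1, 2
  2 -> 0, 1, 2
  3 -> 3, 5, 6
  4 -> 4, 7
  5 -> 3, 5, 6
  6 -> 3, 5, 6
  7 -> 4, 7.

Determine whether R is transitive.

Transitive: yes — every two-step R-path is closed by a direct edge.

Yes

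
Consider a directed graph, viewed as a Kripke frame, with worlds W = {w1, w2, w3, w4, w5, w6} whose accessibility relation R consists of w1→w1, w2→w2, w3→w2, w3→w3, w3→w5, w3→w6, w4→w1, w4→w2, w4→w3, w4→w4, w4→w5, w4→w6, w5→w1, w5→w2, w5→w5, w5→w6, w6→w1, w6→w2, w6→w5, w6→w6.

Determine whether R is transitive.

Transitive: no — w3 R w5 and w5 R w1, but not w3 R w1.

No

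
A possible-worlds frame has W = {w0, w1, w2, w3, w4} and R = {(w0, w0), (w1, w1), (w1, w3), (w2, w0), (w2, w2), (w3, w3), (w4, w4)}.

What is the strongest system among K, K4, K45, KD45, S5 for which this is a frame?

K4

Transitive (axiom 4): yes — every two-step R-path is closed by a direct edge.
Euclidean (axiom 5): no — w1 R w3 and w1 R w1, but not w3 R w1.
Serial (axiom D): yes — every world has a successor (e.g. w0 R w0).
Reflexive (axiom T): yes — every world is R-related to itself.
So F validates K, K4; K45 would additionally require R to be Euclidean. The strongest is K4.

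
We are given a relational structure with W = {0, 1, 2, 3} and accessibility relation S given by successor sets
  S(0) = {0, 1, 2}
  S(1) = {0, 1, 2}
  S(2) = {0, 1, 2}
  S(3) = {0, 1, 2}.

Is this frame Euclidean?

Yes

Euclidean: yes — any two successors of a common world are S-related.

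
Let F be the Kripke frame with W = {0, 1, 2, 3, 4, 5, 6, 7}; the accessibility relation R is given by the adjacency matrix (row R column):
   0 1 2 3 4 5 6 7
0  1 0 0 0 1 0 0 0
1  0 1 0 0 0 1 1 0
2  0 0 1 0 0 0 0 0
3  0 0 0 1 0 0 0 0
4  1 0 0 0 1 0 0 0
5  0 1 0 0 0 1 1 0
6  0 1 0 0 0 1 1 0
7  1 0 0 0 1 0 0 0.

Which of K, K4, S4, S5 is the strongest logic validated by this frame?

K4

Transitive (axiom 4): yes — every two-step R-path is closed by a direct edge.
Reflexive (axiom T): no — 7 is not related to itself.
Euclidean (axiom 5): yes — any two successors of a common world are R-related.
So F validates K, K4; S4 would additionally require R to be reflexive. The strongest is K4.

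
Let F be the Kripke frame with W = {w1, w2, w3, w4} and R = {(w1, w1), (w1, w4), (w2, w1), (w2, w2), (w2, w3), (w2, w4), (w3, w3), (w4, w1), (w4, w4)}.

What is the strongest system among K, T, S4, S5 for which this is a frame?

S4

Reflexive (axiom T): yes — every world is R-related to itself.
Transitive (axiom 4): yes — every two-step R-path is closed by a direct edge.
Euclidean (axiom 5): no — w2 R w1 and w2 R w3, but not w1 R w3.
So F validates K, T, S4; S5 would additionally require R to be Euclidean. The strongest is S4.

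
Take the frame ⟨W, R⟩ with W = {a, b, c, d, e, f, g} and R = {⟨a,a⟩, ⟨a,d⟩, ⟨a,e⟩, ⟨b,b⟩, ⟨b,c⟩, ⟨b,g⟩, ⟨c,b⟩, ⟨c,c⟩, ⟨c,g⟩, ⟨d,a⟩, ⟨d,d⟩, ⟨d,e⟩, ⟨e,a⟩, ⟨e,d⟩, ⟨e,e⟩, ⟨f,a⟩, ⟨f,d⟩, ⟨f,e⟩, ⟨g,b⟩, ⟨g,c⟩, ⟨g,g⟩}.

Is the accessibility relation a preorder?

Reflexive: no — f is not related to itself.
Transitive: yes — every two-step R-path is closed by a direct edge.
So R is not a preorder.

No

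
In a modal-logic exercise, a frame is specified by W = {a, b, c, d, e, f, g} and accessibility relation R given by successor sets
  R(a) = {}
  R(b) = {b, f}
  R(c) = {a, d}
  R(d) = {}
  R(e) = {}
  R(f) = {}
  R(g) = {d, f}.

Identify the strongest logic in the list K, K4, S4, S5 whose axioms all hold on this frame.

K4

Transitive (axiom 4): yes — every two-step R-path is closed by a direct edge.
Reflexive (axiom T): no — a is not related to itself.
Euclidean (axiom 5): no — c R a and c R d, but not a R d.
So F validates K, K4; S4 would additionally require R to be reflexive. The strongest is K4.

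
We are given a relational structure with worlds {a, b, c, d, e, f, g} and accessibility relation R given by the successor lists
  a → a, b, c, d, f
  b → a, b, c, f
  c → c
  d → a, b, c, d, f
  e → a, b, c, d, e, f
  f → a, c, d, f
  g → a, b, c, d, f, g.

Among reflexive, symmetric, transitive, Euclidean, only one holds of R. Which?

reflexive

Reflexive: yes — every world is R-related to itself.
Symmetric: no — a R c but not c R a.
Transitive: no — b R a and a R d, but not b R d.
Euclidean: no — a R b and a R d, but not b R d.
Only reflexive holds.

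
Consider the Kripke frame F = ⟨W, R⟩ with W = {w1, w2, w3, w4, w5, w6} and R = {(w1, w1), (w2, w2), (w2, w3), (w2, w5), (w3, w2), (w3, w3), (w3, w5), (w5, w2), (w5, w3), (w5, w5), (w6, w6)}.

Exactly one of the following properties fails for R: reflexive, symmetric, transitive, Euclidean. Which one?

reflexive

Reflexive: no — w4 is not related to itself.
Symmetric: yes — every pair in R has its reverse in R.
Transitive: yes — every two-step R-path is closed by a direct edge.
Euclidean: yes — any two successors of a common world are R-related.
Only reflexive fails.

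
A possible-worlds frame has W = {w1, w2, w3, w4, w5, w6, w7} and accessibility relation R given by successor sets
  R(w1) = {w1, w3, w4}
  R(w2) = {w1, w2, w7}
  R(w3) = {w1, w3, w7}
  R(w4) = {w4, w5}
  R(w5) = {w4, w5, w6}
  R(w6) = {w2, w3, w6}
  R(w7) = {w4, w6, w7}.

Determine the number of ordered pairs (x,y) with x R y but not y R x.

9

Enumerating: (w1,w4), (w2,w1), (w2,w7), (w3,w7), (w5,w6), (w6,w2), (w6,w3), (w7,w4), (w7,w6).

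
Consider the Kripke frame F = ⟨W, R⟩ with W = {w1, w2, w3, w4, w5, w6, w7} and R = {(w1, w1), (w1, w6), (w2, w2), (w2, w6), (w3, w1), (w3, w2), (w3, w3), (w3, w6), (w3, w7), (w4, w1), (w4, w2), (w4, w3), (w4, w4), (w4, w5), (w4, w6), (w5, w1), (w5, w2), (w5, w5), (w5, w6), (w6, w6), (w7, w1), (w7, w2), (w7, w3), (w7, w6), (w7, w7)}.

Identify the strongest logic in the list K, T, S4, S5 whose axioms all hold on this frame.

Reflexive (axiom T): yes — every world is R-related to itself.
Transitive (axiom 4): no — w4 R w3 and w3 R w7, but not w4 R w7.
Euclidean (axiom 5): no — w3 R w1 and w3 R w2, but not w1 R w2.
So F validates K, T; S4 would additionally require R to be transitive. The strongest is T.

T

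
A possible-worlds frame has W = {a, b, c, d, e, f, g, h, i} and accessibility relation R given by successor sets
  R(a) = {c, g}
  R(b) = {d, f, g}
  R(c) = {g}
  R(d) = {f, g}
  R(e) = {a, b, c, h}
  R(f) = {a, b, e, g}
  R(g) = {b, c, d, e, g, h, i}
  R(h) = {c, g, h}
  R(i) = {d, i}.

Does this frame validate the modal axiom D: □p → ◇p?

Yes

By correspondence theory, D is valid on a frame iff R is serial.
Serial: yes — every world has a successor (e.g. a R c).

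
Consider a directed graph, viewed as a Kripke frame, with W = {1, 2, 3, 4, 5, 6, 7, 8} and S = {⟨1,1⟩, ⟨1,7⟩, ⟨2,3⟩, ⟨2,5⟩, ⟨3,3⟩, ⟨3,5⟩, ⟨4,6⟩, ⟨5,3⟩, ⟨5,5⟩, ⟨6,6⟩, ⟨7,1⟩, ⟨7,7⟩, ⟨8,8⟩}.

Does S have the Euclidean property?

Euclidean: yes — any two successors of a common world are S-related.

Yes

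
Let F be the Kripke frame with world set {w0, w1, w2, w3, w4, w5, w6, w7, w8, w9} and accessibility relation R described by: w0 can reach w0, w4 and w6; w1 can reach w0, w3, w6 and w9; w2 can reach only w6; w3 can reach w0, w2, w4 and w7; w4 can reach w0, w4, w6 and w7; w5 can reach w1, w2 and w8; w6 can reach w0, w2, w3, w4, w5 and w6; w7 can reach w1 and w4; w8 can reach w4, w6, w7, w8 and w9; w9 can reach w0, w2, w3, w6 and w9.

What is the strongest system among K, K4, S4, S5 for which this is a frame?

Transitive (axiom 4): no — w0 R w4 and w4 R w7, but not w0 R w7.
Reflexive (axiom T): no — w1 is not related to itself.
Euclidean (axiom 5): no — w1 R w0 and w1 R w3, but not w0 R w3.
So F validates K; K4 would additionally require R to be transitive. The strongest is K.

K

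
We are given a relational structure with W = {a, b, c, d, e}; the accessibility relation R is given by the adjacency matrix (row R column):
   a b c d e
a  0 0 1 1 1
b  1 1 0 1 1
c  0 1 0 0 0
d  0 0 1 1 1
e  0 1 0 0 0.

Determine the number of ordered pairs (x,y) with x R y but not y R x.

Enumerating: (a,c), (a,d), (a,e), (b,a), (b,d), (c,b), (d,c), (d,e).

8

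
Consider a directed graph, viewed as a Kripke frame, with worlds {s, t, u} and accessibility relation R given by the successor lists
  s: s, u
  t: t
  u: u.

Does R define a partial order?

Reflexive: yes — every world is R-related to itself.
Transitive: yes — every two-step R-path is closed by a direct edge.
Antisymmetric: yes — no distinct pair is related both ways.
So R is a partial order.

Yes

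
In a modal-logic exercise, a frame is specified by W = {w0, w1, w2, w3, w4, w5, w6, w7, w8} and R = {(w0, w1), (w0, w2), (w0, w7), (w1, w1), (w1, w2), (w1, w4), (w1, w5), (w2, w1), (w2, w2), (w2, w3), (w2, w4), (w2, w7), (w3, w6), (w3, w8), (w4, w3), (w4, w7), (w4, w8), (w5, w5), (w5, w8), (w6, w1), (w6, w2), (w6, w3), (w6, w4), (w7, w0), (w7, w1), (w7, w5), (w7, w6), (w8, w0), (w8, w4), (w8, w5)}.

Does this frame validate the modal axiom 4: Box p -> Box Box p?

No

The schema 4 characterises exactly the transitive frames.
Transitive: no — w0 R w1 and w1 R w4, but not w0 R w4.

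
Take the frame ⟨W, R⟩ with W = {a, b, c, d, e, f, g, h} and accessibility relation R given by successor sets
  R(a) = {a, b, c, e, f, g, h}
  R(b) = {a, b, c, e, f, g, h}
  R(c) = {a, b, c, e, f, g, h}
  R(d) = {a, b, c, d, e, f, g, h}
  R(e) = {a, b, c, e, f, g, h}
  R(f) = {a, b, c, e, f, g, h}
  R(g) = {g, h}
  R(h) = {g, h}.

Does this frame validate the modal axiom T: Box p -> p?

Axiom T corresponds to the accessibility relation being reflexive.
Reflexive: yes — every world is R-related to itself.

Yes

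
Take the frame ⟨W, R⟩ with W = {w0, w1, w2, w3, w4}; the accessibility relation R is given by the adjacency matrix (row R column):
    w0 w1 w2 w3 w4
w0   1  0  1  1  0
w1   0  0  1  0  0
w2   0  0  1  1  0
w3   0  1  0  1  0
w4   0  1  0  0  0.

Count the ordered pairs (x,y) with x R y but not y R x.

Enumerating: (w0,w2), (w0,w3), (w1,w2), (w2,w3), (w3,w1), (w4,w1).

6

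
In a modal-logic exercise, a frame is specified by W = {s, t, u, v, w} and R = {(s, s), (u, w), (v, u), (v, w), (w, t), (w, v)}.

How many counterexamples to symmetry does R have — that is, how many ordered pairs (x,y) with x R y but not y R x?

Enumerating: (u,w), (v,u), (w,t).

3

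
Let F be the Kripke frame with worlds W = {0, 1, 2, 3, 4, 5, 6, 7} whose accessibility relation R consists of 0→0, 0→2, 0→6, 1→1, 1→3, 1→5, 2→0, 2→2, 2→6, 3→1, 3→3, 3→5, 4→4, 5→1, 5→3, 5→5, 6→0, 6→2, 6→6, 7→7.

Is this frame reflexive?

Yes

Reflexive: yes — every world is R-related to itself.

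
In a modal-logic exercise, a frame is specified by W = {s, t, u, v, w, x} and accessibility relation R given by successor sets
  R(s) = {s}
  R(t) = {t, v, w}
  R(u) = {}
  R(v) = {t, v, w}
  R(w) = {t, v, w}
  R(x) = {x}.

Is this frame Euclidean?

Yes

Euclidean: yes — any two successors of a common world are R-related.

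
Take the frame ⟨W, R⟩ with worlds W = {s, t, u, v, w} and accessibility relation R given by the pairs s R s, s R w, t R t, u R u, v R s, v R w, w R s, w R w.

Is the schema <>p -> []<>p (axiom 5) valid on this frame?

Yes

The schema 5 characterises exactly the Euclidean frames.
Euclidean: yes — any two successors of a common world are R-related.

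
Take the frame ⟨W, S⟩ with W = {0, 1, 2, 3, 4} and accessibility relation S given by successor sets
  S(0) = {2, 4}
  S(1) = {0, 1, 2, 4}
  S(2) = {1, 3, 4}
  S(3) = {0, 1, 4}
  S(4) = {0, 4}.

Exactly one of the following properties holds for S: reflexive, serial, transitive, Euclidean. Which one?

serial

Reflexive: no — 0 is not related to itself.
Serial: yes — every world has a successor (e.g. 0 S 2).
Transitive: no — 0 S 2 and 2 S 1, but not 0 S 1.
Euclidean: no — 0 S 4 and 0 S 2, but not 4 S 2.
Only serial holds.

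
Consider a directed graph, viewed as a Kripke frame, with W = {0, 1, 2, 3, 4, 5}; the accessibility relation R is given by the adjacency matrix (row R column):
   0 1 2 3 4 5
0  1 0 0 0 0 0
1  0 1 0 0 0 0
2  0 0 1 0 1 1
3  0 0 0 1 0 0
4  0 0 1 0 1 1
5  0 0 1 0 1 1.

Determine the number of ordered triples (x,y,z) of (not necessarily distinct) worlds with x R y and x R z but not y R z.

0

R is Euclidean; there are no such tuples.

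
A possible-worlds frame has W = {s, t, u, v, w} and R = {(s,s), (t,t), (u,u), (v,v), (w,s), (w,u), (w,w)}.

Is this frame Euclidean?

No

Euclidean: no — w R s and w R u, but not s R u.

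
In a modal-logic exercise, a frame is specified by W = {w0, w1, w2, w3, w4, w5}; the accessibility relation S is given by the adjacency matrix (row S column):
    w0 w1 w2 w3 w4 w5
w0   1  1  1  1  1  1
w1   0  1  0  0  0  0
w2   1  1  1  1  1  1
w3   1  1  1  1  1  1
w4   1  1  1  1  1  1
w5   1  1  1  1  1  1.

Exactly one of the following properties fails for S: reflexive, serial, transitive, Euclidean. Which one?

Euclidean

Reflexive: yes — every world is S-related to itself.
Serial: yes — every world has a successor (e.g. w0 S w0).
Transitive: yes — every two-step S-path is closed by a direct edge.
Euclidean: no — w0 S w1 and w0 S w2, but not w1 S w2.
Only Euclidean fails.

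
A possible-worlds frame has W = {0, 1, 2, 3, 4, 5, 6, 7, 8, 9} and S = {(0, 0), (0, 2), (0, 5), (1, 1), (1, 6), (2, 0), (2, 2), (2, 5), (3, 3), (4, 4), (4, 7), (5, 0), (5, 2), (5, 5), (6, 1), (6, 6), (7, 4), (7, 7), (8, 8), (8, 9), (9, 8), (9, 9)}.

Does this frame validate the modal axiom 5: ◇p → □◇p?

Axiom 5 corresponds to the accessibility relation being Euclidean.
Euclidean: yes — any two successors of a common world are S-related.

Yes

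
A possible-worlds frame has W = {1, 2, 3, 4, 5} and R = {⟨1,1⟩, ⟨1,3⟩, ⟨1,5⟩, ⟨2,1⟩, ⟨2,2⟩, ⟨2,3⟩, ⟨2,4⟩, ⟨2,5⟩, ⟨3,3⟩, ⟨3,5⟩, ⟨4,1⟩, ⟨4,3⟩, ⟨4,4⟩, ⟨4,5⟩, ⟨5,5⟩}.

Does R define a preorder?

Reflexive: yes — every world is R-related to itself.
Transitive: yes — every two-step R-path is closed by a direct edge.
So R is a preorder.

Yes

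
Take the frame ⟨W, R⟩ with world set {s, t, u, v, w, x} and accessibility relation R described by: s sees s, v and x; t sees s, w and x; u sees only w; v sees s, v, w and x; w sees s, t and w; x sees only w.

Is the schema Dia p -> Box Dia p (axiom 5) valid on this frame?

The schema 5 characterises exactly the Euclidean frames.
Euclidean: no — s R x and s R v, but not x R v.

No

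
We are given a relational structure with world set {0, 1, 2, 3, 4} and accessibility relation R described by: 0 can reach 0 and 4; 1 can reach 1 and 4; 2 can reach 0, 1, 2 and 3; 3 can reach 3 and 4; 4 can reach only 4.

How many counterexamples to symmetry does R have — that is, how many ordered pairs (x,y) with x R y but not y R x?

6

Enumerating: (0,4), (1,4), (2,0), (2,1), (2,3), (3,4).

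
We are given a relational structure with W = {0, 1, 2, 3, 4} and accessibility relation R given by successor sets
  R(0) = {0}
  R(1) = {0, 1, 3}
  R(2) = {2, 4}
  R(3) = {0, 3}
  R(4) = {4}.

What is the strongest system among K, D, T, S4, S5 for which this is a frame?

Serial (axiom D): yes — every world has a successor (e.g. 0 R 0).
Reflexive (axiom T): yes — every world is R-related to itself.
Transitive (axiom 4): yes — every two-step R-path is closed by a direct edge.
Euclidean (axiom 5): no — 1 R 0 and 1 R 3, but not 0 R 3.
So F validates K, D, T, S4; S5 would additionally require R to be Euclidean. The strongest is S4.

S4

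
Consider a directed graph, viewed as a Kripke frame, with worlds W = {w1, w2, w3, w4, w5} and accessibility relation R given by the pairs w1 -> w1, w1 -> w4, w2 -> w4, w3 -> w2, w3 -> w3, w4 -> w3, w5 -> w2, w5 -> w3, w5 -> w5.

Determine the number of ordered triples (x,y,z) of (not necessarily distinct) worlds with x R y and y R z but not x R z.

Enumerating: (w1,w4,w3), (w2,w4,w3), (w3,w2,w4), (w4,w3,w2), (w5,w2,w4).

5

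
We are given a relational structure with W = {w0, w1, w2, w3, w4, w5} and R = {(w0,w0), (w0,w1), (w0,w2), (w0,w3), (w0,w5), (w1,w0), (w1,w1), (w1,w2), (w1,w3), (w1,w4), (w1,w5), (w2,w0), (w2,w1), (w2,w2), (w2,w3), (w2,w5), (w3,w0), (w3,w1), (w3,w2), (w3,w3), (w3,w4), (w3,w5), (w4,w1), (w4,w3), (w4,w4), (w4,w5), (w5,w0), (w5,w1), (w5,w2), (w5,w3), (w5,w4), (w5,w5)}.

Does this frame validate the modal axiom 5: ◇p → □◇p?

The schema 5 characterises exactly the Euclidean frames.
Euclidean: no — w1 R w0 and w1 R w4, but not w0 R w4.

No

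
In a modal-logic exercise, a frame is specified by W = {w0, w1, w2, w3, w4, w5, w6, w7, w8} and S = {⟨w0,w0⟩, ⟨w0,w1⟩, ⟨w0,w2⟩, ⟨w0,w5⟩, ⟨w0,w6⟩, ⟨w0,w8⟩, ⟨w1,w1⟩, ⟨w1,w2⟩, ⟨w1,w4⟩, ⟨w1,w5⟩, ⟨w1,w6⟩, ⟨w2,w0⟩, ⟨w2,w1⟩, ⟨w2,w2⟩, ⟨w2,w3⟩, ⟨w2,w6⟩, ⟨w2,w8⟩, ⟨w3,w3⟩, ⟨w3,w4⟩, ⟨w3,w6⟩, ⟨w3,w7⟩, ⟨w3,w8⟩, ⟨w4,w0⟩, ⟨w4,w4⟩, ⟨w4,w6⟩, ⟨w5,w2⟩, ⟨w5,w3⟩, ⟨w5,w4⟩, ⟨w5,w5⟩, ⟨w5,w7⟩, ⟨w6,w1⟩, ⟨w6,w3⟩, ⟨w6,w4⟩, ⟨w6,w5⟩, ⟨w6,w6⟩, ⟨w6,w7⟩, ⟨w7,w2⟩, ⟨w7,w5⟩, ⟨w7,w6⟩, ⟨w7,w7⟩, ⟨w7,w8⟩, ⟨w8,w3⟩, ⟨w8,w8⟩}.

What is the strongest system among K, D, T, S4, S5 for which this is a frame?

Serial (axiom D): yes — every world has a successor (e.g. w0 S w0).
Reflexive (axiom T): yes — every world is S-related to itself.
Transitive (axiom 4): no — w0 S w1 and w1 S w4, but not w0 S w4.
Euclidean (axiom 5): no — w0 S w1 and w0 S w8, but not w1 S w8.
So F validates K, D, T; S4 would additionally require S to be transitive. The strongest is T.

T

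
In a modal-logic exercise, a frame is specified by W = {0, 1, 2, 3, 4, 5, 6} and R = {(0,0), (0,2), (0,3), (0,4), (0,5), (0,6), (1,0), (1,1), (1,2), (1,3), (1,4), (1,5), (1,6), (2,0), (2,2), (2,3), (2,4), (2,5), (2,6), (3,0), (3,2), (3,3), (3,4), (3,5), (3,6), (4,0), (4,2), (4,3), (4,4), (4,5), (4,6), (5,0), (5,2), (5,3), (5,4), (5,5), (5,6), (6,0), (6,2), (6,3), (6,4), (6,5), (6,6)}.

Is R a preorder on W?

Reflexive: yes — every world is R-related to itself.
Transitive: yes — every two-step R-path is closed by a direct edge.
So R is a preorder.

Yes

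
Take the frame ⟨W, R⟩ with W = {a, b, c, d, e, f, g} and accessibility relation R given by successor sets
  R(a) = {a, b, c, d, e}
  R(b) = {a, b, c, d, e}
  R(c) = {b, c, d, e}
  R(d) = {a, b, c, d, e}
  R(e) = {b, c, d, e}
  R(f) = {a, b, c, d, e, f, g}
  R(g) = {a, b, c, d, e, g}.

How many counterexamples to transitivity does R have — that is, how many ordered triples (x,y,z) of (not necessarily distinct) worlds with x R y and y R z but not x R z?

4

Enumerating: (c,b,a), (c,d,a), (e,b,a), (e,d,a).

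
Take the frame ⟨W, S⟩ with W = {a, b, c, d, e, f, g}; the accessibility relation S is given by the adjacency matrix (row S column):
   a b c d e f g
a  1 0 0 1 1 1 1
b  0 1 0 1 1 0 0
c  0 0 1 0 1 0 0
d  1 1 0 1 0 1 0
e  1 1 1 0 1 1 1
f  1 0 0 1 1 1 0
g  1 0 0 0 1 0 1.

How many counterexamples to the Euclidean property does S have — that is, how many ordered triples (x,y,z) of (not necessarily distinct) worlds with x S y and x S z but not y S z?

30

Enumerating: (a,d,e), (a,d,g), (a,e,d), (a,f,g), (a,g,d), (a,g,f), (b,d,e), (b,e,d), (d,a,b), (d,b,a), (d,b,f), (d,f,b), … and 18 more.
Total: 30.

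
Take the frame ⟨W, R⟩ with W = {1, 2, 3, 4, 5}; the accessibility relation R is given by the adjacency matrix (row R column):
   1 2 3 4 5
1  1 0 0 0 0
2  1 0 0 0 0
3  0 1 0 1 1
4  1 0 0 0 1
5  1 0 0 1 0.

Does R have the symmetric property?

Symmetric: no — 2 R 1 but not 1 R 2.

No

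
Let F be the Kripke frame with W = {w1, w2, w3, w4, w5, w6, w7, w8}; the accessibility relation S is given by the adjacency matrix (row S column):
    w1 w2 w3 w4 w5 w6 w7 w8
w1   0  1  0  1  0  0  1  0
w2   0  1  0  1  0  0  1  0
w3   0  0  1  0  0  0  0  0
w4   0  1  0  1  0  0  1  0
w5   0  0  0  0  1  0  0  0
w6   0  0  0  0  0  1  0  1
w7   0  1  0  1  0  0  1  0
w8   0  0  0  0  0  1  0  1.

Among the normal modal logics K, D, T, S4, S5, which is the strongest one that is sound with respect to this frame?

Serial (axiom D): yes — every world has a successor (e.g. w1 S w2).
Reflexive (axiom T): no — w1 is not related to itself.
Transitive (axiom 4): yes — every two-step S-path is closed by a direct edge.
Euclidean (axiom 5): yes — any two successors of a common world are S-related.
So F validates K, D; T would additionally require S to be reflexive. The strongest is D.

D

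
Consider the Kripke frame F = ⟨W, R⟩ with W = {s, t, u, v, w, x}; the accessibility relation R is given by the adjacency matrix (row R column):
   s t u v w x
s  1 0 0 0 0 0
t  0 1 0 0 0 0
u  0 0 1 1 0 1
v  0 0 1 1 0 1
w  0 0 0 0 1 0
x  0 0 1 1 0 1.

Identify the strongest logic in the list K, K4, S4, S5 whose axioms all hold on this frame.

Transitive (axiom 4): yes — every two-step R-path is closed by a direct edge.
Reflexive (axiom T): yes — every world is R-related to itself.
Euclidean (axiom 5): yes — any two successors of a common world are R-related.
So F validates K, K4, S4, S5. The strongest is S5.

S5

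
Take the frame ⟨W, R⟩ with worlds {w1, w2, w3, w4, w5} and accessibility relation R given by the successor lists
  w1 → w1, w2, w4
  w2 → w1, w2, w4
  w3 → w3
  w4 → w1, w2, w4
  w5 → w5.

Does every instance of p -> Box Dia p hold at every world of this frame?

Yes

The schema B characterises exactly the symmetric frames.
Symmetric: yes — every pair in R has its reverse in R.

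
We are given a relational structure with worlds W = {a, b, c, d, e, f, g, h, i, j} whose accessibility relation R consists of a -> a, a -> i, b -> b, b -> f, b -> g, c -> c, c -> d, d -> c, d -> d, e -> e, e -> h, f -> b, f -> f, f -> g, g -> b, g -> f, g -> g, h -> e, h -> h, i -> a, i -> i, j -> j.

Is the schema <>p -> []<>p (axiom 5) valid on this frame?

Axiom 5 corresponds to the accessibility relation being Euclidean.
Euclidean: yes — any two successors of a common world are R-related.

Yes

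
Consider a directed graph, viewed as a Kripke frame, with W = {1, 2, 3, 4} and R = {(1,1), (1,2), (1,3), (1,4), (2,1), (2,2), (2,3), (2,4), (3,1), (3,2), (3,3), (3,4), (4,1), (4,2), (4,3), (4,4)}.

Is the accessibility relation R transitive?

Yes

Transitive: yes — every two-step R-path is closed by a direct edge.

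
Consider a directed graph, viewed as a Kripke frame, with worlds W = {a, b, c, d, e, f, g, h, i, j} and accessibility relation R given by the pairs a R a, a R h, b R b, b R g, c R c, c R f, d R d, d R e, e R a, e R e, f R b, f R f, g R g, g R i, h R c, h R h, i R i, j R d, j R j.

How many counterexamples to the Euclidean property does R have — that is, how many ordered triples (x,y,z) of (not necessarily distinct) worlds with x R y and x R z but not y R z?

Enumerating: (a,h,a), (b,g,b), (c,f,c), (d,e,d), (e,a,e), (f,b,f), (g,i,g), (h,c,h), (j,d,j).

9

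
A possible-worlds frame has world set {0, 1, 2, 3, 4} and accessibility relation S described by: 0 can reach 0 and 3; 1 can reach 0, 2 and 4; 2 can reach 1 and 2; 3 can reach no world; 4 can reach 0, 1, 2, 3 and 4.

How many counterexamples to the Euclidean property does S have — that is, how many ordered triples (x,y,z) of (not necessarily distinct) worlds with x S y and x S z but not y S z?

20

Enumerating: (0,3,0), (0,3,3), (1,0,2), (1,0,4), (1,2,0), (1,2,4), (2,1,1), (4,0,1), (4,0,2), (4,0,4), (4,1,1), (4,1,3), … and 8 more.
Total: 20.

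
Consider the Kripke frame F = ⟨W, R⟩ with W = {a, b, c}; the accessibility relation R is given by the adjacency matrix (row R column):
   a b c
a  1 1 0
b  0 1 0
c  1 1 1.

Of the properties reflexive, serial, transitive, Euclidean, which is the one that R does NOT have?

Reflexive: yes — every world is R-related to itself.
Serial: yes — every world has a successor (e.g. a R a).
Transitive: yes — every two-step R-path is closed by a direct edge.
Euclidean: no — c R b and c R a, but not b R a.
Only Euclidean fails.

Euclidean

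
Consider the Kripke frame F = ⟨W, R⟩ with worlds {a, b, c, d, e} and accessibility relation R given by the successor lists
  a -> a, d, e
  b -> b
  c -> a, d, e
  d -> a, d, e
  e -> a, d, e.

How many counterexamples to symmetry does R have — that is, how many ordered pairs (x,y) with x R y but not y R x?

3

Enumerating: (c,a), (c,d), (c,e).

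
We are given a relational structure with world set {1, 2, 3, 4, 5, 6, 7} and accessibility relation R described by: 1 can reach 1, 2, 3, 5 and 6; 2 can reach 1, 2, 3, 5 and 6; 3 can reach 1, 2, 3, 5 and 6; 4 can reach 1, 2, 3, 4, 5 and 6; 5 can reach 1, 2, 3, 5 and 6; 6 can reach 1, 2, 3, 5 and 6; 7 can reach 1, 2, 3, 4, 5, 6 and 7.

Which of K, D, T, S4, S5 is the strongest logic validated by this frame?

Serial (axiom D): yes — every world has a successor (e.g. 1 R 1).
Reflexive (axiom T): yes — every world is R-related to itself.
Transitive (axiom 4): yes — every two-step R-path is closed by a direct edge.
Euclidean (axiom 5): no — 7 R 1 and 7 R 4, but not 1 R 4.
So F validates K, D, T, S4; S5 would additionally require R to be Euclidean. The strongest is S4.

S4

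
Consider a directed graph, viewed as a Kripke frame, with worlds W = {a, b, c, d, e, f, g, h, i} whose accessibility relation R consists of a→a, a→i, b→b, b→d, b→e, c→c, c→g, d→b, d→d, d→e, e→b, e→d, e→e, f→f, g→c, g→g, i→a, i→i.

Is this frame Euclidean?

Euclidean: yes — any two successors of a common world are R-related.

Yes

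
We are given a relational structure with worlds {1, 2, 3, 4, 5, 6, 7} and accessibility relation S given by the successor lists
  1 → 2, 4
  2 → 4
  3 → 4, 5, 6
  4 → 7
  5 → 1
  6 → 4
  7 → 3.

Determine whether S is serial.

Yes

Serial: yes — every world has a successor (e.g. 1 S 2).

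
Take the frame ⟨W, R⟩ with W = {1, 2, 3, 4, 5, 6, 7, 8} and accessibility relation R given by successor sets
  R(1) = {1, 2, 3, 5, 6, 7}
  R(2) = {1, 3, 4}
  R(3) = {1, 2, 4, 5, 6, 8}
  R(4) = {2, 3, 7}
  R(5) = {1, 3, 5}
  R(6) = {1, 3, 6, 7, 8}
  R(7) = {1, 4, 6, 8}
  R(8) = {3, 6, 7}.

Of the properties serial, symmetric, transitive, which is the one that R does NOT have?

transitive

Serial: yes — every world has a successor (e.g. 1 R 1).
Symmetric: yes — every pair in R has its reverse in R.
Transitive: no — 1 R 2 and 2 R 4, but not 1 R 4.
Only transitive fails.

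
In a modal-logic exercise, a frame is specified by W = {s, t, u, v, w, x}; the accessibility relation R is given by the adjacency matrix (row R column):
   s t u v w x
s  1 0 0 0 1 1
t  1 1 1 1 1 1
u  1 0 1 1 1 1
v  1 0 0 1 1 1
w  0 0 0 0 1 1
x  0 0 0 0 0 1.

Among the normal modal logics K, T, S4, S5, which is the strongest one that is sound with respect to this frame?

S4

Reflexive (axiom T): yes — every world is R-related to itself.
Transitive (axiom 4): yes — every two-step R-path is closed by a direct edge.
Euclidean (axiom 5): no — s R x and s R w, but not x R w.
So F validates K, T, S4; S5 would additionally require R to be Euclidean. The strongest is S4.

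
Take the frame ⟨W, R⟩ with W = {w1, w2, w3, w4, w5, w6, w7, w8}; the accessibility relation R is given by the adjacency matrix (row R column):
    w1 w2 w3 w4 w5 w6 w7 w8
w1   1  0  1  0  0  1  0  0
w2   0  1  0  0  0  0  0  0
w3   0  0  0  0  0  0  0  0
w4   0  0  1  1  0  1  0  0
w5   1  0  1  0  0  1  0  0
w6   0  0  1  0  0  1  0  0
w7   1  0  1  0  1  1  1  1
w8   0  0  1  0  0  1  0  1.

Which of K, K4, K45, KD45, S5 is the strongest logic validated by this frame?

K4

Transitive (axiom 4): yes — every two-step R-path is closed by a direct edge.
Euclidean (axiom 5): no — w1 R w3 and w1 R w6, but not w3 R w6.
Serial (axiom D): no — w3 has no R-successor.
Reflexive (axiom T): no — w3 is not related to itself.
So F validates K, K4; K45 would additionally require R to be Euclidean. The strongest is K4.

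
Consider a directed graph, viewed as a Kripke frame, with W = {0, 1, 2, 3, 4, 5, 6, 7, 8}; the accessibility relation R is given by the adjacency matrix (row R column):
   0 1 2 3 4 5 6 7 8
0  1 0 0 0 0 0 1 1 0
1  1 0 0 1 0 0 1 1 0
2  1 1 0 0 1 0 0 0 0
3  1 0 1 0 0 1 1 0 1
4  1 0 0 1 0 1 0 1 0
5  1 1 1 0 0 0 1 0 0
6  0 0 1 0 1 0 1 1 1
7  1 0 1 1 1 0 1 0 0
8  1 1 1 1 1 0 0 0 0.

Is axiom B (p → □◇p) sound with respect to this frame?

Axiom B corresponds to the accessibility relation being symmetric.
Symmetric: no — 0 R 6 but not 6 R 0.

No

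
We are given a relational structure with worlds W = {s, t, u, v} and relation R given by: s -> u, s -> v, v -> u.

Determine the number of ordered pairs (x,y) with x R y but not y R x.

Enumerating: (s,u), (s,v), (v,u).

3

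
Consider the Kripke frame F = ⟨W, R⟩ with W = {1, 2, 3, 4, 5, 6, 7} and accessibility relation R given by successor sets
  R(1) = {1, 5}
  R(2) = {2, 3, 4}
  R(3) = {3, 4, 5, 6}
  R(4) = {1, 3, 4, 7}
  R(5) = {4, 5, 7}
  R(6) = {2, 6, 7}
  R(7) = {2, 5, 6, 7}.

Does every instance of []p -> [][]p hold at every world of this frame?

No

By correspondence theory, 4 is valid on a frame iff R is transitive.
Transitive: no — 1 R 5 and 5 R 4, but not 1 R 4.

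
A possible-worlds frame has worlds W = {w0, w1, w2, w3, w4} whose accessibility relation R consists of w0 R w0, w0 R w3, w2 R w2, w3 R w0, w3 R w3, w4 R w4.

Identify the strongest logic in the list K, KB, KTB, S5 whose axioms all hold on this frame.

Symmetric (axiom B): yes — every pair in R has its reverse in R.
Reflexive (axiom T): no — w1 is not related to itself.
Euclidean (axiom 5): yes — any two successors of a common world are R-related.
So F validates K, KB; KTB would additionally require R to be reflexive. The strongest is KB.

KB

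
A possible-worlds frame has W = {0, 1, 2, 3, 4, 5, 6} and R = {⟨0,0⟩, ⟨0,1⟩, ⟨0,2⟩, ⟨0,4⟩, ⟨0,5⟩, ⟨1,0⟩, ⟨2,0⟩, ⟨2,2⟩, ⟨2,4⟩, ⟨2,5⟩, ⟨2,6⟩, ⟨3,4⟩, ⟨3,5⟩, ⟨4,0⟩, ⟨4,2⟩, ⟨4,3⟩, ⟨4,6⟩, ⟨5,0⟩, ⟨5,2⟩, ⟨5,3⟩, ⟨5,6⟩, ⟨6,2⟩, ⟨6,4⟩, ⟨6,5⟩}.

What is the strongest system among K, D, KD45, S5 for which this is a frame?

Serial (axiom D): yes — every world has a successor (e.g. 0 R 0).
Euclidean (axiom 5): no — 0 R 1 and 0 R 2, but not 1 R 2.
Transitive (axiom 4): no — 0 R 2 and 2 R 6, but not 0 R 6.
Reflexive (axiom T): no — 1 is not related to itself.
So F validates K, D; KD45 would additionally require R to be Euclidean and transitive. The strongest is D.

D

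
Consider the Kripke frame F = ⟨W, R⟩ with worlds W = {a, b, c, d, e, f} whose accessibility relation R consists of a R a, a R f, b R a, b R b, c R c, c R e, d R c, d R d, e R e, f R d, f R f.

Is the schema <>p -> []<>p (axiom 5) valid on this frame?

No

The schema 5 characterises exactly the Euclidean frames.
Euclidean: no — a R f and a R a, but not f R a.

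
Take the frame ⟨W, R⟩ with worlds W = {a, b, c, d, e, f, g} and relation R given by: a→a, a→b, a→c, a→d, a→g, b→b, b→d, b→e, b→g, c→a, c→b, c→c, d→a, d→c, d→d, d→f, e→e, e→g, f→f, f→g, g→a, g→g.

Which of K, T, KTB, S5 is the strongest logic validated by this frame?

T

Reflexive (axiom T): yes — every world is R-related to itself.
Symmetric (axiom B): no — a R b but not b R a.
Euclidean (axiom 5): no — a R b and a R c, but not b R c.
So F validates K, T; KTB would additionally require R to be symmetric. The strongest is T.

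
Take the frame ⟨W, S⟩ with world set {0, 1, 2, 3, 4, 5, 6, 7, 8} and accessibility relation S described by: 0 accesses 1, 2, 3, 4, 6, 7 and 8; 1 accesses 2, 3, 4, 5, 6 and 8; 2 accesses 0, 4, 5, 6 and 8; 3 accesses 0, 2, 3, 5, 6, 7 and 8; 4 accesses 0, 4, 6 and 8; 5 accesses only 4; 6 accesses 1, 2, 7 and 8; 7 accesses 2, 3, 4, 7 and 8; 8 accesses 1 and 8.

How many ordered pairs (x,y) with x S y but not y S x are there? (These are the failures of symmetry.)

23

Enumerating: (0,1), (0,6), (0,7), (0,8), (1,2), (1,3), (1,4), (1,5), (2,4), (2,5), (2,8), (3,2), … and 11 more.
Total: 23.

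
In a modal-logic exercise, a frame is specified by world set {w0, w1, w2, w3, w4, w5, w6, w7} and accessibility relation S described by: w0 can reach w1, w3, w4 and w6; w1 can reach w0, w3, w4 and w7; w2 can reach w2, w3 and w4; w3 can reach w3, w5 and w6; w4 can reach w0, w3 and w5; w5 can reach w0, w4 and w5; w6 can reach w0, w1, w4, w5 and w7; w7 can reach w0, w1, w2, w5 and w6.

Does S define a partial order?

No

Reflexive: no — w0 is not related to itself.
Transitive: no — w0 S w1 and w1 S w7, but not w0 S w7.
Antisymmetric: no — w0 S w1 and w1 S w0 with w0 ≠ w1.
So S is not a partial order.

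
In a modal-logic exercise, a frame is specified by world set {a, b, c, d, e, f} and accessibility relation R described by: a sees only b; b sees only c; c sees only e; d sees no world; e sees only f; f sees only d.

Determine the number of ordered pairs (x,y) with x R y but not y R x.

Enumerating: (a,b), (b,c), (c,e), (e,f), (f,d).

5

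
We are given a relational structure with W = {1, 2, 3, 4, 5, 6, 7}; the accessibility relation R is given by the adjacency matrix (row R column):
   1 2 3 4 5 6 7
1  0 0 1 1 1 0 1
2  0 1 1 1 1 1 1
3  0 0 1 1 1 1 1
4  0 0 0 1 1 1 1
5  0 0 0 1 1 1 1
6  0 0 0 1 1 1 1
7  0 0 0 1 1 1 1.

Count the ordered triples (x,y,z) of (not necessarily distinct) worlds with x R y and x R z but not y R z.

16

Enumerating: (1,4,3), (1,5,3), (1,7,3), (2,3,2), (2,4,2), (2,4,3), (2,5,2), (2,5,3), (2,6,2), (2,6,3), (2,7,2), (2,7,3), (3,4,3), (3,5,3), (3,6,3), (3,7,3).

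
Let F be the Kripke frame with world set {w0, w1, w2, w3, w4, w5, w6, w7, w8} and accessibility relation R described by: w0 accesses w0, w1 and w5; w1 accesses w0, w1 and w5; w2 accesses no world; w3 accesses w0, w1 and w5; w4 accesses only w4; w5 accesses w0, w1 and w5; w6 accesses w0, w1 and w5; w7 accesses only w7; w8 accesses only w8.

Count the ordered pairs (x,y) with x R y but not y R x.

Enumerating: (w3,w0), (w3,w1), (w3,w5), (w6,w0), (w6,w1), (w6,w5).

6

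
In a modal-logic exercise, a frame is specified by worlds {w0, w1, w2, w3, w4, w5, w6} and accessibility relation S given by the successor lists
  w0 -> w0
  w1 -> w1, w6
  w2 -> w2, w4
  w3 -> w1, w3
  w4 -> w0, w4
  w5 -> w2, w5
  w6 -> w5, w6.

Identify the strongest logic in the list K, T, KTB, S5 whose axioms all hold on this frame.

T

Reflexive (axiom T): yes — every world is S-related to itself.
Symmetric (axiom B): no — w1 S w6 but not w6 S w1.
Euclidean (axiom 5): no — w1 S w6 and w1 S w1, but not w6 S w1.
So F validates K, T; KTB would additionally require S to be symmetric. The strongest is T.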